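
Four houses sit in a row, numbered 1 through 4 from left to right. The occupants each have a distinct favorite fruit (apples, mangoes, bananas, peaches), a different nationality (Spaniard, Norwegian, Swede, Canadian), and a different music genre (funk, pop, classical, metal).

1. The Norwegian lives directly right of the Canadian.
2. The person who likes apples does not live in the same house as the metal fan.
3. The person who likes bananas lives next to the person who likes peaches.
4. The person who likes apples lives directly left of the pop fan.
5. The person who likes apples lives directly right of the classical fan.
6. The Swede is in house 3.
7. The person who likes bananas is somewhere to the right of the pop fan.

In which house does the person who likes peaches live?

3

Clue 6: the Swede is in house 3.
Clue 1: the Norwegian is in house 2.
By clue 1, the Canadian is in house 1.
Clue 4 places the person who likes apples in house 2.
Clue 4 places the pop fan in house 3.
Clue 5 places the classical fan in house 1.
By clue 7, the person who likes bananas is in house 4.
House 1's favorite fruit must be mangoes (nothing else left).
House 3 favorite fruit: only peaches fits.
House 4 nationality: only Spaniard fits.
By clue 2, the metal fan is in house 4.
The only music genre still possible for house 2 is funk.
So: house 1 = mangoes/Canadian/classical, house 2 = apples/Norwegian/funk, house 3 = peaches/Swede/pop, house 4 = bananas/Spaniard/metal.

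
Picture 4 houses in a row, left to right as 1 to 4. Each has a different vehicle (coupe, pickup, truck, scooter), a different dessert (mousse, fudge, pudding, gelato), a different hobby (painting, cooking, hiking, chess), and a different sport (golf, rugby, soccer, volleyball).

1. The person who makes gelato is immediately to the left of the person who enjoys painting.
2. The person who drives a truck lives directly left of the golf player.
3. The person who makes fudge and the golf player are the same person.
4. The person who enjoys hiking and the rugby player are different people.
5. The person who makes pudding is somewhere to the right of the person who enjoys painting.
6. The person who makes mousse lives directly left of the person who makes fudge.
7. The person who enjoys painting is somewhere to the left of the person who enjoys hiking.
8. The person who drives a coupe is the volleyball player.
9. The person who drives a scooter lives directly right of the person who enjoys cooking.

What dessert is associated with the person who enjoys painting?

mousse

The person who makes gelato is narrowed to house 1 or 2; consider each.
Placing it in house 2 leads to a contradiction, so it's in house 1.
Clue 1: the person who enjoys painting is in house 2.
House 2's dessert must be mousse (nothing else left).
By clue 6, the person who makes fudge is in house 3.
That leaves pudding as the dessert for house 4.
From clue 3, the golf player must be in house 3.
Clue 2 places the person who drives a truck in house 2.
House 3's vehicle must be pickup (nothing else left).
House 4 vehicle: only scooter fits.
Clue 8 places the volleyball player in house 1.
Clue 9 places the person who enjoys cooking in house 3.
House 1 vehicle: only coupe fits.
House 1's hobby must be chess (nothing else left).
That leaves hiking as the hobby for house 4.
The rugby player is in house 2 (clue 4).
The only sport still possible for house 4 is soccer.
So: house 1 = coupe/gelato/chess/volleyball, house 2 = truck/mousse/painting/rugby, house 3 = pickup/fudge/cooking/golf, house 4 = scooter/pudding/hiking/soccer.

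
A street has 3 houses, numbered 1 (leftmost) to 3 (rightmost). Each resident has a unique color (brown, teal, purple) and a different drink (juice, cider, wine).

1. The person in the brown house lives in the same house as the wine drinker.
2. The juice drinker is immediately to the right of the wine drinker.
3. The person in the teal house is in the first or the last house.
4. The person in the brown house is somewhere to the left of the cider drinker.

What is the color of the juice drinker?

purple

The only drink still possible for house 1 is wine.
From clue 1, the person in the brown house must be in house 1.
From clue 2, the juice drinker must be in house 2.
That leaves purple as the color for house 2.
House 3 color: only teal fits.
So house 3 gets cider for drink.
So: house 1 = brown/wine, house 2 = purple/juice, house 3 = teal/cider.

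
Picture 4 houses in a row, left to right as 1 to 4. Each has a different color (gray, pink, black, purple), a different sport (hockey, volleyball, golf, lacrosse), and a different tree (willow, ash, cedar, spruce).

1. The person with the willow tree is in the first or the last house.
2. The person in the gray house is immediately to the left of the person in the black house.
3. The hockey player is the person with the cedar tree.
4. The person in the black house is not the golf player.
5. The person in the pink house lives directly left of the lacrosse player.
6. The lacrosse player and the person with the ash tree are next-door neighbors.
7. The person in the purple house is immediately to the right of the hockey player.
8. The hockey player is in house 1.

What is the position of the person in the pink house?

From clue 8, the hockey player must be in house 1.
Clue 3: the person with the cedar tree is in house 1.
The person in the purple house is in house 2 (clue 7).
So house 4 gets black for color.
From clue 2, the person in the gray house must be in house 3.
The person with the ash tree is in house 3 (clue 6).
That leaves pink as the color for house 1.
The only tree still possible for house 2 is spruce.
The only tree still possible for house 4 is willow.
Clue 5: the lacrosse player is in house 2.
So house 4 gets volleyball for sport.
That leaves golf as the sport for house 3.
So: house 1 = pink/hockey/cedar, house 2 = purple/lacrosse/spruce, house 3 = gray/golf/ash, house 4 = black/volleyball/willow.

1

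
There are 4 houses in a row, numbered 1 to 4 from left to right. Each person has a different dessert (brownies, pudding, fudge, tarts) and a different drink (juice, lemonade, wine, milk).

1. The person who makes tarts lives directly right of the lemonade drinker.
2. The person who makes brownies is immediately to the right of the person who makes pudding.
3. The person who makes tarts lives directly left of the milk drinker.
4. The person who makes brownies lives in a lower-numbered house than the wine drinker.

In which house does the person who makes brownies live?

2

That leaves fudge as the dessert for house 4.
So house 1 gets pudding for dessert.
From clue 2, the person who makes brownies must be in house 2.
House 3's dessert must be tarts (nothing else left).
The lemonade drinker is in house 2 (clue 1).
From clue 3, the milk drinker must be in house 4.
So house 1 gets juice for drink.
House 3 drink: only wine fits.
So: house 1 = pudding/juice, house 2 = brownies/lemonade, house 3 = tarts/wine, house 4 = fudge/milk.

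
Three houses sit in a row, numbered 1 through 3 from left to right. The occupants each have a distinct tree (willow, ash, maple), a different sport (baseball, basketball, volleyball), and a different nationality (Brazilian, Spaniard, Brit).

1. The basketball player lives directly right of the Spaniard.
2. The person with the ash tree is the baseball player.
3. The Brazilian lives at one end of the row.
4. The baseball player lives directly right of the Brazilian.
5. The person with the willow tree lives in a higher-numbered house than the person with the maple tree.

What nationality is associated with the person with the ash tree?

From clue 4, the baseball player must be in house 2.
Clue 4: the Brazilian is in house 1.
So house 1 gets volleyball for sport.
House 3's sport must be basketball (nothing else left).
House 2's nationality must be Spaniard (nothing else left).
House 3 nationality: only Brit fits.
By clue 2, the person with the ash tree is in house 2.
So house 1 gets maple for tree.
So house 3 gets willow for tree.
So: house 1 = maple/volleyball/Brazilian, house 2 = ash/baseball/Spaniard, house 3 = willow/basketball/Brit.

Spaniard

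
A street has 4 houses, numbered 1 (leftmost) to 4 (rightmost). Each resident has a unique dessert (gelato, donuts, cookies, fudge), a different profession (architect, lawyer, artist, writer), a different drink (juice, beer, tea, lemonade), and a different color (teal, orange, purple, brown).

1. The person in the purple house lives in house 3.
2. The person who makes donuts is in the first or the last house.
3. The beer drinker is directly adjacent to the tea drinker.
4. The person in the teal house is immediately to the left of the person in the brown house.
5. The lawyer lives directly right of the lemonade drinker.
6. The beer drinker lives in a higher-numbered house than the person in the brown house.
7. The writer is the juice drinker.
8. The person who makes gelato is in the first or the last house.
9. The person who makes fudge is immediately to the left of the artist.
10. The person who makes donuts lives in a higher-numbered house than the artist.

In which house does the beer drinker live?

3

Clue 1 places the person in the purple house in house 3.
The person who makes donuts is in house 4 (clue 10).
House 2's color must be brown (nothing else left).
That leaves orange as the color for house 4.
So house 1 gets gelato for dessert.
House 2 dessert: only fudge fits.
So house 3 gets cookies for dessert.
That leaves teal as the color for house 1.
Clue 9: the artist is in house 3.
The lawyer is narrowed to house 2 or 4; consider each.
Placing it in house 4 leads to a contradiction, so it's in house 2.
By clue 5, the lemonade drinker is in house 1.
From clue 7, the writer must be in house 4.
Clue 7 places the juice drinker in house 4.
The only profession still possible for house 1 is architect.
So house 2 gets tea for drink.
So house 3 gets beer for drink.
So: house 1 = gelato/architect/lemonade/teal, house 2 = fudge/lawyer/tea/brown, house 3 = cookies/artist/beer/purple, house 4 = donuts/writer/juice/orange.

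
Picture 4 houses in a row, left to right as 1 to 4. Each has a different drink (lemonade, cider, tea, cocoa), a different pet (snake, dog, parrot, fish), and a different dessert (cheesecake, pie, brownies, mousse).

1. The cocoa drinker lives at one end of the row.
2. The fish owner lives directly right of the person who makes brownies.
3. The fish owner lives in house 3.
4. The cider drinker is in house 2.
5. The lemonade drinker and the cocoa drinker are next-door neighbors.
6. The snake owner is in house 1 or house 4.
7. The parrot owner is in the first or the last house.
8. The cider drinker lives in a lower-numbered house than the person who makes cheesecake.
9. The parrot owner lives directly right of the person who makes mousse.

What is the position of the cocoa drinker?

4

From clue 3, the fish owner must be in house 3.
By clue 4, the cider drinker is in house 2.
Clue 9 places the parrot owner in house 4.
From clue 9, the person who makes mousse must be in house 3.
The only pet still possible for house 2 is dog.
Clue 2: the person who makes brownies is in house 2.
Clue 5: the cocoa drinker is in house 4.
House 1 drink: only tea fits.
House 3 drink: only lemonade fits.
House 1's pet must be snake (nothing else left).
House 1's dessert must be pie (nothing else left).
House 4 dessert: only cheesecake fits.
So: house 1 = tea/snake/pie, house 2 = cider/dog/brownies, house 3 = lemonade/fish/mousse, house 4 = cocoa/parrot/cheesecake.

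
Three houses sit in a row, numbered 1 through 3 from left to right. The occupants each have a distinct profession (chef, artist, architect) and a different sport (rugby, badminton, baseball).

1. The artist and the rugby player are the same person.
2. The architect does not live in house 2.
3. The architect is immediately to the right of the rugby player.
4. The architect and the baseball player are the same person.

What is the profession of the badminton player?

Clue 3: the architect is in house 3.
The rugby player is in house 2 (clue 3).
From clue 4, the baseball player must be in house 3.
House 1 sport: only badminton fits.
By clue 1, the artist is in house 2.
So house 1 gets chef for profession.
So: house 1 = chef/badminton, house 2 = artist/rugby, house 3 = architect/baseball.

chef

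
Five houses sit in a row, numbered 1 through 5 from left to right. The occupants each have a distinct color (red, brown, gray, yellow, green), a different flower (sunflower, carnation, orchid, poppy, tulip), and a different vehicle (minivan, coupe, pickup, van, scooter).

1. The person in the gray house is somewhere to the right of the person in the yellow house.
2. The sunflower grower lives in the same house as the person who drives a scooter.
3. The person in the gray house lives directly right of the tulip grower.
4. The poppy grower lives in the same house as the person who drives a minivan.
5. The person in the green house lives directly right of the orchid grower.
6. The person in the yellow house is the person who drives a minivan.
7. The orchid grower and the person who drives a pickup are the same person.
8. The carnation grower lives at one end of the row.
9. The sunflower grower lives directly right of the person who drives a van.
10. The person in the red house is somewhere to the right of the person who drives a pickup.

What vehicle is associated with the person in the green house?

van

The carnation grower is narrowed to house 1 or 5; consider each.
Placing it in house 1 leads to a contradiction, so it's in house 5.
So house 5 gets coupe for vehicle.
The sunflower grower is narrowed to house 2 or 3 or 4; consider each.
Placing it in house 2 and house 3 leads to a contradiction, so it's in house 4.
From clue 2, the person who drives a scooter must be in house 4.
Clue 9: the person who drives a van is in house 3.
The only flower still possible for house 3 is tulip.
Clue 3: the person in the gray house is in house 4.
The person in the green house is narrowed to house 2 or 3; consider each.
Placing it in house 2 leads to a contradiction, so it's in house 3.
From clue 5, the orchid grower must be in house 2.
Clue 7: the person who drives a pickup is in house 2.
That leaves poppy as the flower for house 1.
So house 1 gets minivan for vehicle.
The person in the yellow house is in house 1 (clue 6).
House 2's color must be brown (nothing else left).
That leaves red as the color for house 5.
So: house 1 = yellow/poppy/minivan, house 2 = brown/orchid/pickup, house 3 = green/tulip/van, house 4 = gray/sunflower/scooter, house 5 = red/carnation/coupe.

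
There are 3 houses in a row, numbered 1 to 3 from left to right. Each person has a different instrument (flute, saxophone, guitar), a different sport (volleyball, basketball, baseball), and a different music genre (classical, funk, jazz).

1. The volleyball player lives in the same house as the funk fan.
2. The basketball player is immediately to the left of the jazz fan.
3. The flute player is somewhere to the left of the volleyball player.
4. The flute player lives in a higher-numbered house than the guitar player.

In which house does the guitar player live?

1

Clue 4 places the flute player in house 2.
From clue 4, the guitar player must be in house 1.
So house 3 gets saxophone for instrument.
By clue 3, the volleyball player is in house 3.
House 1 music genre: only classical fits.
The funk fan is in house 3 (clue 1).
So house 2 gets jazz for music genre.
Clue 2 places the basketball player in house 1.
House 2 sport: only baseball fits.
So: house 1 = guitar/basketball/classical, house 2 = flute/baseball/jazz, house 3 = saxophone/volleyball/funk.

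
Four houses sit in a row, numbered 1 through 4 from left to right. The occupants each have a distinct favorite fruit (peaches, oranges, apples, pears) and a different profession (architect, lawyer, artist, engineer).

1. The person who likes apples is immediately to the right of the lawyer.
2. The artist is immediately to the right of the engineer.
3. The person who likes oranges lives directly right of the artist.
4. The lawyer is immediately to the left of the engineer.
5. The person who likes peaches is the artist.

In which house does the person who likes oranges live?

That leaves pears as the favorite fruit for house 1.
House 4 profession: only architect fits.
Clue 2: the artist is in house 3.
Clue 2 places the engineer in house 2.
The person who likes oranges is in house 4 (clue 3).
From clue 4, the lawyer must be in house 1.
Clue 5: the person who likes peaches is in house 3.
House 2's favorite fruit must be apples (nothing else left).
So: house 1 = pears/lawyer, house 2 = apples/engineer, house 3 = peaches/artist, house 4 = oranges/architect.

4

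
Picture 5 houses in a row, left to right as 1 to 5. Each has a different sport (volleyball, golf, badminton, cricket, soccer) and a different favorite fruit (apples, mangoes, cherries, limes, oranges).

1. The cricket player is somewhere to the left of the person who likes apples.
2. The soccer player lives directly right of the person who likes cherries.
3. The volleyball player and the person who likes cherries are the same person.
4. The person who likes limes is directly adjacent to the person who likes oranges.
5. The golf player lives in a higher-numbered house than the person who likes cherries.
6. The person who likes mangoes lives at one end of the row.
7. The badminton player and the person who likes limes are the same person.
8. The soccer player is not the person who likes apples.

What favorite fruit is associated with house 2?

The person who likes mangoes is narrowed to house 1 or 5; consider each.
Placing it in house 5 leads to a contradiction, so it's in house 1.
So house 1 gets cricket for sport.
The golf player is narrowed to house 3 or 4 or 5; consider each.
Placing it in house 3 and house 4 leads to a contradiction, so it's in house 5.
The soccer player is narrowed to house 3 or 4; consider each.
Placing it in house 4 leads to a contradiction, so it's in house 3.
Clue 2: the person who likes cherries is in house 2.
From clue 3, the volleyball player must be in house 2.
So house 4 gets badminton for sport.
By clue 7, the person who likes limes is in house 4.
House 3's favorite fruit must be oranges (nothing else left).
House 5 favorite fruit: only apples fits.
So: house 1 = cricket/mangoes, house 2 = volleyball/cherries, house 3 = soccer/oranges, house 4 = badminton/limes, house 5 = golf/apples.

cherries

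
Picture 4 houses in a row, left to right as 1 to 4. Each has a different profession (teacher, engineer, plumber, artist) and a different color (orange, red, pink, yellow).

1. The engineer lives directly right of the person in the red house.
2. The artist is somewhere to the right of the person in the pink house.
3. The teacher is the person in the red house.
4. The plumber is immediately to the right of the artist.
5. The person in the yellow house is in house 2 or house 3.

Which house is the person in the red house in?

House 1's profession must be teacher (nothing else left).
The only color still possible for house 4 is orange.
By clue 3, the person in the red house is in house 1.
That leaves pink as the color for house 2.
So house 3 gets yellow for color.
Clue 1 places the engineer in house 2.
Clue 2 places the artist in house 3.
By clue 4, the plumber is in house 4.
So: house 1 = teacher/red, house 2 = engineer/pink, house 3 = artist/yellow, house 4 = plumber/orange.

1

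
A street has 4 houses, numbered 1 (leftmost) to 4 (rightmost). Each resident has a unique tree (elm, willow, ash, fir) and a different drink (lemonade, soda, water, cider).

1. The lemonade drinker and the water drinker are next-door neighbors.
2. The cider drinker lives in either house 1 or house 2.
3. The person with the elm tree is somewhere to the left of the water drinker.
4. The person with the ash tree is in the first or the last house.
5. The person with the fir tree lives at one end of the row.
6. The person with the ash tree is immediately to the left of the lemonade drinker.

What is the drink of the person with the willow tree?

water

Clue 6: the person with the ash tree is in house 1.
By clue 6, the lemonade drinker is in house 2.
House 4 tree: only fir fits.
House 1 drink: only cider fits.
The water drinker is in house 3 (clue 1).
The person with the elm tree is in house 2 (clue 3).
House 3's tree must be willow (nothing else left).
That leaves soda as the drink for house 4.
So: house 1 = ash/cider, house 2 = elm/lemonade, house 3 = willow/water, house 4 = fir/soda.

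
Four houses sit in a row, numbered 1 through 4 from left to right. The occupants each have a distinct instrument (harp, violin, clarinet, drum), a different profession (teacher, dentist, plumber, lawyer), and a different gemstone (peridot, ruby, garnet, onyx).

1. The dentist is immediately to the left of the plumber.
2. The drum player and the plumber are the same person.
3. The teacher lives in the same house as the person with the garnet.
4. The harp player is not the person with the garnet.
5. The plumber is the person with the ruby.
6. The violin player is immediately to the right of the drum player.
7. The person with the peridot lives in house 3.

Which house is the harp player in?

The person with the peridot is in house 3 (clue 7).
By clue 5, the plumber is in house 2.
The person with the ruby is in house 2 (clue 5).
Clue 1: the dentist is in house 1.
Clue 2: the drum player is in house 2.
By clue 6, the violin player is in house 3.
The only profession still possible for house 3 is lawyer.
House 4 profession: only teacher fits.
Clue 3 places the person with the garnet in house 4.
Clue 4: the harp player is in house 1.
That leaves clarinet as the instrument for house 4.
That leaves onyx as the gemstone for house 1.
So: house 1 = harp/dentist/onyx, house 2 = drum/plumber/ruby, house 3 = violin/lawyer/peridot, house 4 = clarinet/teacher/garnet.

1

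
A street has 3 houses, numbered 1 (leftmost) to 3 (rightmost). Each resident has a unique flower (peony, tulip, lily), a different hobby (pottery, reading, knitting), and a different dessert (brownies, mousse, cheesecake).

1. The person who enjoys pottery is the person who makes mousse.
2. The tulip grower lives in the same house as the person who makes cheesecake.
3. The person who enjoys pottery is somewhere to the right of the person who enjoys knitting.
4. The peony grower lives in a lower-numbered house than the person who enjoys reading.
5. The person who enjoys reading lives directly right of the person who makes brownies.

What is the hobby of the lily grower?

pottery

House 1 hobby: only knitting fits.
The peony grower is narrowed to house 1 or 2; consider each.
Placing it in house 2 leads to a contradiction, so it's in house 1.
House 1 dessert: only brownies fits.
By clue 5, the person who enjoys reading is in house 2.
That leaves pottery as the hobby for house 3.
By clue 1, the person who makes mousse is in house 3.
House 2's dessert must be cheesecake (nothing else left).
The tulip grower is in house 2 (clue 2).
That leaves lily as the flower for house 3.
So: house 1 = peony/knitting/brownies, house 2 = tulip/reading/cheesecake, house 3 = lily/pottery/mousse.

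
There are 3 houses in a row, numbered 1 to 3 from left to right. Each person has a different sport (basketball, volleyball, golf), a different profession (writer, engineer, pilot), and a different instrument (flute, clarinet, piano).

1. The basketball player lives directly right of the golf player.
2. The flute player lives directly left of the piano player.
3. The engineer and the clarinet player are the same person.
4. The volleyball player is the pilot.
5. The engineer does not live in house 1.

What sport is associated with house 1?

volleyball

That leaves flute as the instrument for house 1.
By clue 2, the piano player is in house 2.
So house 3 gets clarinet for instrument.
By clue 3, the engineer is in house 3.
House 3's sport must be basketball (nothing else left).
From clue 1, the golf player must be in house 2.
So house 1 gets volleyball for sport.
Clue 4: the pilot is in house 1.
House 2 profession: only writer fits.
So: house 1 = volleyball/pilot/flute, house 2 = golf/writer/piano, house 3 = basketball/engineer/clarinet.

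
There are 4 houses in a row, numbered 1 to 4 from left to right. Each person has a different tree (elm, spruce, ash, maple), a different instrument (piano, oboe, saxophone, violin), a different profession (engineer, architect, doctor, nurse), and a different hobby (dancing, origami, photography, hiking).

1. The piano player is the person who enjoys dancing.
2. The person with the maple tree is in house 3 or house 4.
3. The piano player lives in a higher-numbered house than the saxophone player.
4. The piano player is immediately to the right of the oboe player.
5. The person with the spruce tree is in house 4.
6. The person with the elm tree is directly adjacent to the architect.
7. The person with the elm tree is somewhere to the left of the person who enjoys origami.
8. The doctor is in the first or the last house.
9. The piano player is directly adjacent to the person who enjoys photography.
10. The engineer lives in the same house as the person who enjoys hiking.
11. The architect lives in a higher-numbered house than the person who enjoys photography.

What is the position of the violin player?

From clue 5, the person with the spruce tree must be in house 4.
The only tree still possible for house 3 is maple.
That leaves violin as the instrument for house 4.
That leaves piano as the instrument for house 3.
By clue 1, the person who enjoys dancing is in house 3.
Clue 4: the oboe player is in house 2.
Clue 9 places the person who enjoys photography in house 2.
By clue 11, the architect is in house 3.
So house 1 gets saxophone for instrument.
That leaves hiking as the hobby for house 1.
So house 4 gets origami for hobby.
Clue 6 places the person with the elm tree in house 2.
Clue 10 places the engineer in house 1.
House 1's tree must be ash (nothing else left).
That leaves nurse as the profession for house 2.
House 4 profession: only doctor fits.
So: house 1 = ash/saxophone/engineer/hiking, house 2 = elm/oboe/nurse/photography, house 3 = maple/piano/architect/dancing, house 4 = spruce/violin/doctor/origami.

4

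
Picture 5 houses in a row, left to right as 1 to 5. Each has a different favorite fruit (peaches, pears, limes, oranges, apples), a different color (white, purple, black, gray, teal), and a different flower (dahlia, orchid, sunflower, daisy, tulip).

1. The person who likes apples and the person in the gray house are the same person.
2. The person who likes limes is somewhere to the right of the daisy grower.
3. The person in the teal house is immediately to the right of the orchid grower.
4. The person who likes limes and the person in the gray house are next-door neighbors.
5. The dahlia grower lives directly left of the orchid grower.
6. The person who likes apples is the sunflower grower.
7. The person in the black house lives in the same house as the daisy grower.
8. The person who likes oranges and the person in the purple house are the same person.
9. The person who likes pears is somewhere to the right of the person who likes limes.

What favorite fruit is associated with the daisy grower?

The person who likes limes is narrowed to house 2 or 3 or 4; consider each.
Placing it in house 2 and house 4 leads to a contradiction, so it's in house 3.
That leaves tulip as the flower for house 5.
The person who likes apples is narrowed to house 2 or 4; consider each.
Placing it in house 4 leads to a contradiction, so it's in house 2.
The person in the gray house is in house 2 (clue 1).
Clue 6 places the sunflower grower in house 2.
So house 1 gets daisy for flower.
So house 4 gets orchid for flower.
Clue 3: the person in the teal house is in house 5.
The only color still possible for house 1 is black.
The only color still possible for house 3 is white.
House 4's color must be purple (nothing else left).
That leaves dahlia as the flower for house 3.
Clue 8 places the person who likes oranges in house 4.
So house 1 gets peaches for favorite fruit.
So house 5 gets pears for favorite fruit.
So: house 1 = peaches/black/daisy, house 2 = apples/gray/sunflower, house 3 = limes/white/dahlia, house 4 = oranges/purple/orchid, house 5 = pears/teal/tulip.

peaches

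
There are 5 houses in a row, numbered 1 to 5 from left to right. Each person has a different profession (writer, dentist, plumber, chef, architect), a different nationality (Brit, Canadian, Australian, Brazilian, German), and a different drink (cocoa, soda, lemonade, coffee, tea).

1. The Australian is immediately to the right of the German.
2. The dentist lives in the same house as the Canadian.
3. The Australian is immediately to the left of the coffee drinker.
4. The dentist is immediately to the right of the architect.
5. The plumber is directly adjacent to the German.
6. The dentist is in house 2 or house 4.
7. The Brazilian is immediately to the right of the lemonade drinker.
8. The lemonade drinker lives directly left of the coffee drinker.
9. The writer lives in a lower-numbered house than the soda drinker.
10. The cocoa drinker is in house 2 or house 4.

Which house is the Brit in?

5

House 1 drink: only tea fits.
House 5's profession must be chef (nothing else left).
The architect is narrowed to house 1 or 3; consider each.
Placing it in house 1 leads to a contradiction, so it's in house 3.
By clue 4, the dentist is in house 4.
Clue 2: the Canadian is in house 4.
Clue 8: the lemonade drinker is in house 2.
Clue 8: the coffee drinker is in house 3.
The only drink still possible for house 5 is soda.
By clue 3, the Australian is in house 2.
Clue 7: the Brazilian is in house 3.
The only nationality still possible for house 1 is German.
House 5's nationality must be Brit (nothing else left).
That leaves cocoa as the drink for house 4.
The plumber is in house 2 (clue 5).
House 1 profession: only writer fits.
So: house 1 = writer/German/tea, house 2 = plumber/Australian/lemonade, house 3 = architect/Brazilian/coffee, house 4 = dentist/Canadian/cocoa, house 5 = chef/Brit/soda.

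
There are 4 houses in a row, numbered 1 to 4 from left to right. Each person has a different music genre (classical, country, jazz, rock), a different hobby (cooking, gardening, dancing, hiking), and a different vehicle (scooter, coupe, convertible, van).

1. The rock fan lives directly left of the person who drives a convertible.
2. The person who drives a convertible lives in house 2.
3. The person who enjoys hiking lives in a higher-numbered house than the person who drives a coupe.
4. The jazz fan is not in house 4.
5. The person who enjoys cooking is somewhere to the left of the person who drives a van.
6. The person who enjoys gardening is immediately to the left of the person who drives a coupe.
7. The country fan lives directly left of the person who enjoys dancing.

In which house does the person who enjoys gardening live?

By clue 2, the person who drives a convertible is in house 2.
House 4 music genre: only classical fits.
That leaves scooter as the vehicle for house 1.
House 4's vehicle must be van (nothing else left).
Clue 1 places the rock fan in house 1.
By clue 3, the person who enjoys hiking is in house 4.
By clue 6, the person who enjoys gardening is in house 2.
That leaves cooking as the hobby for house 1.
The only hobby still possible for house 3 is dancing.
House 3 vehicle: only coupe fits.
The country fan is in house 2 (clue 7).
That leaves jazz as the music genre for house 3.
So: house 1 = rock/cooking/scooter, house 2 = country/gardening/convertible, house 3 = jazz/dancing/coupe, house 4 = classical/hiking/van.

2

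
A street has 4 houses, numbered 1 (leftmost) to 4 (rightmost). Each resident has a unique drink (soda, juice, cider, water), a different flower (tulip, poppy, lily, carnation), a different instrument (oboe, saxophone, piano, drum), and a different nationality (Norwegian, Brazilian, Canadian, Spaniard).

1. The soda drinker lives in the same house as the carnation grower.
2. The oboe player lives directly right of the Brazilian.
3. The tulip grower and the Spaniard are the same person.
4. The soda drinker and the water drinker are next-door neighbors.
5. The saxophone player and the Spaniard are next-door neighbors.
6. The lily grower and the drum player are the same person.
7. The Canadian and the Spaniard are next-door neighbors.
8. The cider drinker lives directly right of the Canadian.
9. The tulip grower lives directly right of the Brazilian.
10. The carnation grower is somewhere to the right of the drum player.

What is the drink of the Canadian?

soda

The cider drinker is narrowed to house 2 or 3 or 4; consider each.
Placing it in house 2 and house 3 leads to a contradiction, so it's in house 4.
By clue 8, the Canadian is in house 3.
Clue 9 places the tulip grower in house 2.
From clue 9, the Brazilian must be in house 1.
So house 3 gets carnation for flower.
House 4's flower must be poppy (nothing else left).
House 4 instrument: only piano fits.
Clue 1: the soda drinker is in house 3.
Clue 2 places the oboe player in house 2.
The Spaniard is in house 2 (clue 3).
Clue 4: the water drinker is in house 2.
By clue 6, the drum player is in house 1.
That leaves juice as the drink for house 1.
House 1's flower must be lily (nothing else left).
House 3's instrument must be saxophone (nothing else left).
House 4's nationality must be Norwegian (nothing else left).
So: house 1 = juice/lily/drum/Brazilian, house 2 = water/tulip/oboe/Spaniard, house 3 = soda/carnation/saxophone/Canadian, house 4 = cider/poppy/piano/Norwegian.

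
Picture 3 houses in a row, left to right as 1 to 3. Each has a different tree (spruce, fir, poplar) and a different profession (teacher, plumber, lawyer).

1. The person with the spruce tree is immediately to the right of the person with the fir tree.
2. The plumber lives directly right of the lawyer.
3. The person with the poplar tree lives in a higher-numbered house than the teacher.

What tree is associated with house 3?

poplar

House 1 tree: only fir fits.
The only profession still possible for house 3 is plumber.
Clue 1: the person with the spruce tree is in house 2.
From clue 2, the lawyer must be in house 2.
So house 3 gets poplar for tree.
The only profession still possible for house 1 is teacher.
So: house 1 = fir/teacher, house 2 = spruce/lawyer, house 3 = poplar/plumber.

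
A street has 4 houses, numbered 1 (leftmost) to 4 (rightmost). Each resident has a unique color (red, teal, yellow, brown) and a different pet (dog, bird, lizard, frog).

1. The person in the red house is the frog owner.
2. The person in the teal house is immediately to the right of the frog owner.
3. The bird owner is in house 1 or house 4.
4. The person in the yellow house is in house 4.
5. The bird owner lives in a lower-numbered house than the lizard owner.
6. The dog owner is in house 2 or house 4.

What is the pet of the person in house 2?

frog

Clue 4 places the person in the yellow house in house 4.
The bird owner is in house 1 (clue 5).
Clue 2: the person in the teal house is in house 3.
Clue 2 places the frog owner in house 2.
House 1 color: only brown fits.
House 2's color must be red (nothing else left).
That leaves lizard as the pet for house 3.
So house 4 gets dog for pet.
So: house 1 = brown/bird, house 2 = red/frog, house 3 = teal/lizard, house 4 = yellow/dog.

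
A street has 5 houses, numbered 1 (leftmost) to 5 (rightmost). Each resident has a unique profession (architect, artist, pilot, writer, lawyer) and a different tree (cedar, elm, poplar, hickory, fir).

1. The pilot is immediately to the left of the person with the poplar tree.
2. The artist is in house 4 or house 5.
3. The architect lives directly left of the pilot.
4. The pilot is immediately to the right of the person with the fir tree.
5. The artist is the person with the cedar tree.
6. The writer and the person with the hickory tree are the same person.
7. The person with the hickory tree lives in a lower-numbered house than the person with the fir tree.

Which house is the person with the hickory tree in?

The architect is narrowed to house 2 or 3; consider each.
Placing it in house 3 leads to a contradiction, so it's in house 2.
From clue 3, the pilot must be in house 3.
By clue 4, the person with the fir tree is in house 2.
From clue 7, the person with the hickory tree must be in house 1.
That leaves writer as the profession for house 1.
That leaves elm as the tree for house 3.
The person with the poplar tree is in house 4 (clue 1).
The only tree still possible for house 5 is cedar.
Clue 5 places the artist in house 5.
That leaves lawyer as the profession for house 4.
So: house 1 = writer/hickory, house 2 = architect/fir, house 3 = pilot/elm, house 4 = lawyer/poplar, house 5 = artist/cedar.

1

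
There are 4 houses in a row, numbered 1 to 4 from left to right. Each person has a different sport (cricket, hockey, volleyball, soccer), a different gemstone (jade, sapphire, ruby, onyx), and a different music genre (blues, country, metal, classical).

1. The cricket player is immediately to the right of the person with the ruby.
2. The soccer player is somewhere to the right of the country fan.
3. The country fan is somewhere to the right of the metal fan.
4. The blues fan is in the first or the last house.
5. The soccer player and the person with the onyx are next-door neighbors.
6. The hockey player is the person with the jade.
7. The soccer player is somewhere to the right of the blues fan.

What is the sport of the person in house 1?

Clue 7: the blues fan is in house 1.
The only music genre still possible for house 2 is metal.
House 4's music genre must be classical (nothing else left).
The soccer player is in house 4 (clue 2).
From clue 5, the person with the onyx must be in house 3.
House 3 music genre: only country fits.
That leaves sapphire as the gemstone for house 4.
The cricket player is narrowed to house 2 or 3; consider each.
Placing it in house 2 leads to a contradiction, so it's in house 3.
Clue 1: the person with the ruby is in house 2.
That leaves jade as the gemstone for house 1.
Clue 6: the hockey player is in house 1.
The only sport still possible for house 2 is volleyball.
So: house 1 = hockey/jade/blues, house 2 = volleyball/ruby/metal, house 3 = cricket/onyx/country, house 4 = soccer/sapphire/classical.

hockey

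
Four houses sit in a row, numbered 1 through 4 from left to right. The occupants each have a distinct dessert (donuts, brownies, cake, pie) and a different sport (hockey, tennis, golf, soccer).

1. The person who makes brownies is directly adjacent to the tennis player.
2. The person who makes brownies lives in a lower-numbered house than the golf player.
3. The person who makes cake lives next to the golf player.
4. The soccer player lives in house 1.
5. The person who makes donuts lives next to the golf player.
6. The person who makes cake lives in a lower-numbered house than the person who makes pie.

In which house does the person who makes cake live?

From clue 4, the soccer player must be in house 1.
The person who makes brownies is narrowed to house 1 or 2 or 3; consider each.
Placing it in house 2 and house 3 leads to a contradiction, so it's in house 1.
Clue 1: the tennis player is in house 2.
The person who makes cake is narrowed to house 2 or 3; consider each.
Placing it in house 3 leads to a contradiction, so it's in house 2.
Clue 3 places the golf player in house 3.
That leaves pie as the dessert for house 3.
That leaves donuts as the dessert for house 4.
House 4 sport: only hockey fits.
So: house 1 = brownies/soccer, house 2 = cake/tennis, house 3 = pie/golf, house 4 = donuts/hockey.

2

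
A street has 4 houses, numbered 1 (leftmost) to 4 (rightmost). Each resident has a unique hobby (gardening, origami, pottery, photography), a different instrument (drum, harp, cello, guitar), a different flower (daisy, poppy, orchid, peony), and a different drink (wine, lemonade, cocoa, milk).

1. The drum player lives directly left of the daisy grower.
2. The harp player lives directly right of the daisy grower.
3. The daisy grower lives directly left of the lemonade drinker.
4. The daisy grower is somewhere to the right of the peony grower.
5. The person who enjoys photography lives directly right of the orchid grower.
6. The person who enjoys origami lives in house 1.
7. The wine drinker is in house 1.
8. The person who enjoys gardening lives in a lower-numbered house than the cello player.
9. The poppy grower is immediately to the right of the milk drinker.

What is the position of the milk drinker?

3

By clue 6, the person who enjoys origami is in house 1.
From clue 7, the wine drinker must be in house 1.
The only flower still possible for house 4 is poppy.
The milk drinker is in house 3 (clue 9).
So house 2 gets cocoa for drink.
The only drink still possible for house 4 is lemonade.
Clue 3 places the daisy grower in house 3.
From clue 1, the drum player must be in house 2.
Clue 2 places the harp player in house 4.
House 4 hobby: only pottery fits.
That leaves guitar as the instrument for house 1.
House 3's instrument must be cello (nothing else left).
The person who enjoys gardening is in house 2 (clue 8).
That leaves photography as the hobby for house 3.
Clue 5: the orchid grower is in house 2.
The only flower still possible for house 1 is peony.
So: house 1 = origami/guitar/peony/wine, house 2 = gardening/drum/orchid/cocoa, house 3 = photography/cello/daisy/milk, house 4 = pottery/harp/poppy/lemonade.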